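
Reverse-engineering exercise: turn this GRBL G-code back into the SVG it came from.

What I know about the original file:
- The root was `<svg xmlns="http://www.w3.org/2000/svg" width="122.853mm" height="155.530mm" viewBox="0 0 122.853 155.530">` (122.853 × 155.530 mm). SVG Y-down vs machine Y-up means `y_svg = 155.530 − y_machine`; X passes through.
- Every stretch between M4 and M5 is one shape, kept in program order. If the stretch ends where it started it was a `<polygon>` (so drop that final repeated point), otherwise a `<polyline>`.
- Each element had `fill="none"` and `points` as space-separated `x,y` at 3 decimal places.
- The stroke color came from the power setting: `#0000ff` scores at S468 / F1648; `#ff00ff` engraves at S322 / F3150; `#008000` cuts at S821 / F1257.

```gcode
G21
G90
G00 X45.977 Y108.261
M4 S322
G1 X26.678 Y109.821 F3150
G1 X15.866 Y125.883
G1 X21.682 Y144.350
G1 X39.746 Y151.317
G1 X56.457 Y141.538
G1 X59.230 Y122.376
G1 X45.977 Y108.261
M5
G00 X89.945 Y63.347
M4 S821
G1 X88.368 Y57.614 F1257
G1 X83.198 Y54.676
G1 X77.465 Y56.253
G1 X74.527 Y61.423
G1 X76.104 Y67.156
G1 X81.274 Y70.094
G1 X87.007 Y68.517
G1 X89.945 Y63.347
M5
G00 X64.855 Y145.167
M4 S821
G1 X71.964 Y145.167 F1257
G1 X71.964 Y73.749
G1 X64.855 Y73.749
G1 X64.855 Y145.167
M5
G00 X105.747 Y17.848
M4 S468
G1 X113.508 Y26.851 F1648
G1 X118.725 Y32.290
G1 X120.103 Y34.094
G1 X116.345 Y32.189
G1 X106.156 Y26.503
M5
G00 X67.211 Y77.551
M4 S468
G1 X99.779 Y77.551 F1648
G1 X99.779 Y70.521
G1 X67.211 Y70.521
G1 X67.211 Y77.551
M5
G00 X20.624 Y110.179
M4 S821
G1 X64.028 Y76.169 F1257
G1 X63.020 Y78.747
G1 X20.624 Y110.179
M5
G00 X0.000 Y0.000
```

<svg xmlns="http://www.w3.org/2000/svg" width="122.853mm" height="155.530mm" viewBox="0 0 122.853 155.530">
  <polygon points="45.977,47.269 26.678,45.709 15.866,29.647 21.682,11.180 39.746,4.213 56.457,13.992 59.230,33.154" fill="none" stroke="#ff00ff"/>
  <polygon points="89.945,92.183 88.368,97.916 83.198,100.854 77.465,99.277 74.527,94.107 76.104,88.374 81.274,85.436 87.007,87.013" fill="none" stroke="#008000"/>
  <polygon points="64.855,10.363 71.964,10.363 71.964,81.781 64.855,81.781" fill="none" stroke="#008000"/>
  <polyline points="105.747,137.682 113.508,128.679 118.725,123.240 120.103,121.436 116.345,123.341 106.156,129.027" fill="none" stroke="#0000ff"/>
  <polygon points="67.211,77.979 99.779,77.979 99.779,85.009 67.211,85.009" fill="none" stroke="#0000ff"/>
  <polygon points="20.624,45.351 64.028,79.361 63.020,76.783" fill="none" stroke="#008000"/>
</svg>

Machine Y-up, SVG Y-down with viewBox height 155.530, so y_svg = 155.530 − y_machine; X carries over.

Run 1: the run's S322 means `#ff00ff` (engrave). The run returns to its start, so emit a `<polygon>` with points (Y-flipped): 45.977,47.269 26.678,45.709 15.866,29.647 21.682,11.180 39.746,4.213 56.457,13.992 59.230,33.154.

Run 2: the run's S821 means `#008000` (cut). The run returns to its start, so emit a `<polygon>` with points (Y-flipped): 89.945,92.183 88.368,97.916 83.198,100.854 77.465,99.277 74.527,94.107 76.104,88.374 81.274,85.436 87.007,87.013.

Run 3: the run's S821 means `#008000` (cut). The run returns to its start, so emit a `<polygon>` with points (Y-flipped): 64.855,10.363 71.964,10.363 71.964,81.781 64.855,81.781.

Run 4: the run's S468 means `#0000ff` (score). The run is open, so emit a `<polyline>` with points (Y-flipped): 105.747,137.682 113.508,128.679 118.725,123.240 120.103,121.436 116.345,123.341 106.156,129.027.

Run 5: the run's S468 means `#0000ff` (score). The run returns to its start, so emit a `<polygon>` with points (Y-flipped): 67.211,77.979 99.779,77.979 99.779,85.009 67.211,85.009.

Run 6: the run's S821 means `#008000` (cut). The run returns to its start, so emit a `<polygon>` with points (Y-flipped): 20.624,45.351 64.028,79.361 63.020,76.783.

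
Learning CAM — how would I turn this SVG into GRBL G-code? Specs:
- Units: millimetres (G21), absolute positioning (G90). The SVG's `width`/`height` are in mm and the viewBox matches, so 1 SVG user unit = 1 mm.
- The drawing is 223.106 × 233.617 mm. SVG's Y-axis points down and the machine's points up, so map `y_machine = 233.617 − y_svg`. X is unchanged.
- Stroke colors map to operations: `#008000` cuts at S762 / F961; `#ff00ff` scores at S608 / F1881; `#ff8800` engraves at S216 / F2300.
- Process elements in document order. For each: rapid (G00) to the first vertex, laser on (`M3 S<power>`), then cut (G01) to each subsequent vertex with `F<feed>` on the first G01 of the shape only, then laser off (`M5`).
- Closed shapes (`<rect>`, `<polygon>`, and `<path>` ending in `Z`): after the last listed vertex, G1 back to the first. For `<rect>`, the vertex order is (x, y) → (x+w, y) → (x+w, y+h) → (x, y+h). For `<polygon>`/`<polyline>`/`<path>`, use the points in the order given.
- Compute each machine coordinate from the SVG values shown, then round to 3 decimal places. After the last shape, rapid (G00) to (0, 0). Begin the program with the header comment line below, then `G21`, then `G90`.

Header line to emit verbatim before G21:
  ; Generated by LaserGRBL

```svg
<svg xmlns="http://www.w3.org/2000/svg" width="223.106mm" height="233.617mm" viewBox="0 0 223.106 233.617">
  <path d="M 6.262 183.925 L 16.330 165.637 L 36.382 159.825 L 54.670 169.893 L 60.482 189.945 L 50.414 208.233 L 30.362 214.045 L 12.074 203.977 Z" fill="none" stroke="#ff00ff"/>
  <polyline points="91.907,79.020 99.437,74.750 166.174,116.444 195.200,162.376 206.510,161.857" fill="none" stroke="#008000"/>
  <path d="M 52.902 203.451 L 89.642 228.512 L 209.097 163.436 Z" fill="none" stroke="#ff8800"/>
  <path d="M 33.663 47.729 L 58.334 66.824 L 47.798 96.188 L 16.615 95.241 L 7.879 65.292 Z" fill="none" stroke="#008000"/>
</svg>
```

Since the viewBox matches the mm dimensions, user units are millimetres directly. The only transform is the Y-flip y_m = 233.617 − y_svg.

Shape 1 is a regular polygon drawn with `<path>`. Its stroke #ff00ff means score at S608, F1881. After flipping Y the toolpath is (6.262,49.692) → (16.330,67.980) → (36.382,73.792) → (54.670,63.724) → (60.482,43.672) → (50.414,25.384) → (30.362,19.572) → (12.074,29.640) → (6.262,49.692), returning to the start.

Shape 2 is a open polyline drawn with `<polyline>`. Its stroke #008000 means cut at S762, F961. After flipping Y the toolpath is (91.907,154.597) → (99.437,158.867) → (166.174,117.173) → (195.200,71.241) → (206.510,71.760).

Shape 3 is a closed polygon drawn with `<path>`. Its stroke #ff8800 means engrave at S216, F2300. After flipping Y the toolpath is (52.902,30.166) → (89.642,5.105) → (209.097,70.181) → (52.902,30.166), returning to the start.

Shape 4 is a regular polygon drawn with `<path>`. Its stroke #008000 means cut at S762, F961. After flipping Y the toolpath is (33.663,185.888) → (58.334,166.793) → (47.798,137.429) → (16.615,138.376) → (7.879,168.325) → (33.663,185.888), returning to the start.

; Generated by LaserGRBL
G21
G90
G00 X6.262 Y49.692
M3 S608
G01 X16.330 Y67.980 F1881
G01 X36.382 Y73.792
G01 X54.670 Y63.724
G01 X60.482 Y43.672
G01 X50.414 Y25.384
G01 X30.362 Y19.572
G01 X12.074 Y29.640
G01 X6.262 Y49.692
M5
G00 X91.907 Y154.597
M3 S762
G01 X99.437 Y158.867 F961
G01 X166.174 Y117.173
G01 X195.200 Y71.241
G01 X206.510 Y71.760
M5
G00 X52.902 Y30.166
M3 S216
G01 X89.642 Y5.105 F2300
G01 X209.097 Y70.181
G01 X52.902 Y30.166
M5
G00 X33.663 Y185.888
M3 S762
G01 X58.334 Y166.793 F961
G01 X47.798 Y137.429
G01 X16.615 Y138.376
G01 X7.879 Y168.325
G01 X33.663 Y185.888
M5
G00 X0.000 Y0.000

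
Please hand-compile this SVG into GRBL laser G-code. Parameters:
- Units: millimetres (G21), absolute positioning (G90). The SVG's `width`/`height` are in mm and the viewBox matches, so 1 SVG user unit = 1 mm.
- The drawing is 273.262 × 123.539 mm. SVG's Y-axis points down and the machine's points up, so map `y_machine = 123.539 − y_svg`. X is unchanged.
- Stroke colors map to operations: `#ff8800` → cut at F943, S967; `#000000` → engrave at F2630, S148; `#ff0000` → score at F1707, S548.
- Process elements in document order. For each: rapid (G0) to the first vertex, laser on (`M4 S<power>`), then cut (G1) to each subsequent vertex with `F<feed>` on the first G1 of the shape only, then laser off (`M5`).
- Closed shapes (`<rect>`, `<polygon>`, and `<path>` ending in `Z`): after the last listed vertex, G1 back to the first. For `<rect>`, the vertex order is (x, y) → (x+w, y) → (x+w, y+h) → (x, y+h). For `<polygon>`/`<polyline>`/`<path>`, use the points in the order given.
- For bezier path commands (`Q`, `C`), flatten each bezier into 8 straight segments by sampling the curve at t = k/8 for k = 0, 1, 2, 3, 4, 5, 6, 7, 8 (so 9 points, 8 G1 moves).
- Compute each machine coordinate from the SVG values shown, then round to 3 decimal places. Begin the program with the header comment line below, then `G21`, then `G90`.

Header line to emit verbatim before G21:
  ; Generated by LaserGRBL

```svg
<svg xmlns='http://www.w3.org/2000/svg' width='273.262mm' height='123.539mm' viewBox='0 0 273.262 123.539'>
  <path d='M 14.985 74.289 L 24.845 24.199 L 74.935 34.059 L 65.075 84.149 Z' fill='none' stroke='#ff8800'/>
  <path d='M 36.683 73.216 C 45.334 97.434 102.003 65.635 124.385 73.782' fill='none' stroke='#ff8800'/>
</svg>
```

viewBox `0 0 273.262 123.539` with mm width/height → 1 unit = 1 mm. Flip: y_m = 123.539 − y_svg.

**Shape 1** — `<path>` regular polygon, stroke `#ff8800` → cut (S967, F943). Machine vertices: (14.985,49.250) → (24.845,99.340) → (74.935,89.480) → (65.075,39.390) → (14.985,49.250). Closed: final G1 returns to the first vertex.

**Shape 2** — `<path>` cubic bezier, stroke `#ff8800` → cut (S967, F943). Control points (SVG): P0=(36.683,73.216), P1=(45.334,97.434), P2=(102.003,65.635), P3=(124.385,73.782); sampled at t=k/8. Machine vertices: (36.683,50.323) → (42.017,43.680) → (50.889,41.163) → (62.333,41.649) → (75.385,44.013) → (89.081,47.131) → (102.456,49.877) → (114.545,51.127) → (124.385,49.757). Open path.

; Generated by LaserGRBL
G21
G90
G0 X14.985 Y49.250
M4 S967
G1 X24.845 Y99.340 F943
G1 X74.935 Y89.480
G1 X65.075 Y39.390
G1 X14.985 Y49.250
M5
G0 X36.683 Y50.323
M4 S967
G1 X42.017 Y43.680 F943
G1 X50.889 Y41.163
G1 X62.333 Y41.649
G1 X75.385 Y44.013
G1 X89.081 Y47.131
G1 X102.456 Y49.877
G1 X114.545 Y51.127
G1 X124.385 Y49.757
M5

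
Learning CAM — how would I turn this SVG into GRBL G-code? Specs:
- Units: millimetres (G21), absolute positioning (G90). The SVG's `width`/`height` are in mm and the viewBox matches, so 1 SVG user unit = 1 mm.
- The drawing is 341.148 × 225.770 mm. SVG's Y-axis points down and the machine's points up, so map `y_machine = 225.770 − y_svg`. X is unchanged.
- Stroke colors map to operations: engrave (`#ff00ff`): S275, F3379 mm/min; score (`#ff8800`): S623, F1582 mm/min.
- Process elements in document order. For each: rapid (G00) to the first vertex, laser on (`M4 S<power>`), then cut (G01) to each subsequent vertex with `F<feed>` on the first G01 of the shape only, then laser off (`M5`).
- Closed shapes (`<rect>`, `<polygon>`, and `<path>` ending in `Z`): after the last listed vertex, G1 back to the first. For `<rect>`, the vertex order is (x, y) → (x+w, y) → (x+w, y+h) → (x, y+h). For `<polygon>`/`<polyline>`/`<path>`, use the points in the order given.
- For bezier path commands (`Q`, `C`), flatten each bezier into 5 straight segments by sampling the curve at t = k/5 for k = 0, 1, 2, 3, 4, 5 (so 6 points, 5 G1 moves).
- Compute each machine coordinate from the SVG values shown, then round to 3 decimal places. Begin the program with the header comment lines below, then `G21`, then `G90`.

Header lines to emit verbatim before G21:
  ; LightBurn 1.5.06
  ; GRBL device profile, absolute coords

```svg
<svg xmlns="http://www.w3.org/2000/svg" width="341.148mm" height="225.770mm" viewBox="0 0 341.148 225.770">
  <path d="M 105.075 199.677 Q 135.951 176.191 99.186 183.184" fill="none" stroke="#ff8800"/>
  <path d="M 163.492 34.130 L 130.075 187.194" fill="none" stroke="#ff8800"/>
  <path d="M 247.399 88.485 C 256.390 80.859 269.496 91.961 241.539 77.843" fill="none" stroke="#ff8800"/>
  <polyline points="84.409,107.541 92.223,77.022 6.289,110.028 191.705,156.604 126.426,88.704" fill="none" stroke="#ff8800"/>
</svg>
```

Since the viewBox matches the mm dimensions, user units are millimetres directly. The only transform is the Y-flip y_m = 225.770 − y_svg.

Shape 1 is a quadratic bezier drawn with `<path>`. Its stroke #ff8800 means score at S623, F1582. After flipping Y the toolpath is (105.075,26.093) → (114.720,34.268) → (118.953,40.005) → (117.775,43.304) → (111.186,44.164) → (99.186,42.586).

Shape 2 is a line segment drawn with `<path>`. Its stroke #ff8800 means score at S623, F1582. After flipping Y the toolpath is (163.492,191.640) → (130.075,38.576).

Shape 3 is a cubic bezier drawn with `<path>`. Its stroke #ff8800 means score at S623, F1582. After flipping Y the toolpath is (247.399,137.285) → (252.926,139.965) → (257.272,140.259) → (258.269,140.278) → (253.747,142.131) → (241.539,147.927).

Shape 4 is a open polyline drawn with `<polyline>`. Its stroke #ff8800 means score at S623, F1582. After flipping Y the toolpath is (84.409,118.229) → (92.223,148.748) → (6.289,115.742) → (191.705,69.166) → (126.426,137.066).

; LightBurn 1.5.06
; GRBL device profile, absolute coords
G21
G90
G00 X105.075 Y26.093
M4 S623
G01 X114.720 Y34.268 F1582
G01 X118.953 Y40.005
G01 X117.775 Y43.304
G01 X111.186 Y44.164
G01 X99.186 Y42.586
M5
G00 X163.492 Y191.640
M4 S623
G01 X130.075 Y38.576 F1582
M5
G00 X247.399 Y137.285
M4 S623
G01 X252.926 Y139.965 F1582
G01 X257.272 Y140.259
G01 X258.269 Y140.278
G01 X253.747 Y142.131
G01 X241.539 Y147.927
M5
G00 X84.409 Y118.229
M4 S623
G01 X92.223 Y148.748 F1582
G01 X6.289 Y115.742
G01 X191.705 Y69.166
G01 X126.426 Y137.066
M5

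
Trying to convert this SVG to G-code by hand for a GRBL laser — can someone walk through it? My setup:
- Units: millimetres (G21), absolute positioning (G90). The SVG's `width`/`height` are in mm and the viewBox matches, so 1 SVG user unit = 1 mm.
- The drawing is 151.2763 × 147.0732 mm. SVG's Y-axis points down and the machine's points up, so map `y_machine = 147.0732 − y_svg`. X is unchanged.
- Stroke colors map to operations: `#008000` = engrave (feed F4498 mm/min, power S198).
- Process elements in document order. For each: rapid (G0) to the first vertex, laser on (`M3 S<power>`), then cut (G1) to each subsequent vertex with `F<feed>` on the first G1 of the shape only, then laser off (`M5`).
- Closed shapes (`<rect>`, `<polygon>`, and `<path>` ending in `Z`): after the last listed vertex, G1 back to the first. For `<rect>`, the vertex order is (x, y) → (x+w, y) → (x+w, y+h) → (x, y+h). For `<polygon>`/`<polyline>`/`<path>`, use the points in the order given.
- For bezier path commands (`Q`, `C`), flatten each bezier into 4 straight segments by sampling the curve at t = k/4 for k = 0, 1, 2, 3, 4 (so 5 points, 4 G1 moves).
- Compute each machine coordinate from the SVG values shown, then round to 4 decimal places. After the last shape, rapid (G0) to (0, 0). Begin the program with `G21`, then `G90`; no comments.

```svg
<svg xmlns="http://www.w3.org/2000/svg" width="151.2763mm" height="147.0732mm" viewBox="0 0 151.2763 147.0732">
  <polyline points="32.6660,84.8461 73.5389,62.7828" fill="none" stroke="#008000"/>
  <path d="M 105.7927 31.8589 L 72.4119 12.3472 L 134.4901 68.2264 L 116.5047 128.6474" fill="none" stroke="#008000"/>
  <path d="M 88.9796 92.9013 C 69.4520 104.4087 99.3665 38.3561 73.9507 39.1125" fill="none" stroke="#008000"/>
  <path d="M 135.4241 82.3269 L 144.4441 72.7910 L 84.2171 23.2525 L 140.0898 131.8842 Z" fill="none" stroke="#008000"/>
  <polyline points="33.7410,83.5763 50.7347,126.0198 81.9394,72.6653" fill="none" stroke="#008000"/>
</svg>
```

Since the viewBox matches the mm dimensions, user units are millimetres directly. The only transform is the Y-flip y_m = 147.0732 − y_svg.

Shape 1 is a line segment drawn with `<polyline>`. Its stroke #008000 means engrave at S198, F4498. After flipping Y the toolpath is (32.6660,62.2271) → (73.5389,84.2904).

Shape 2 is a open polyline drawn with `<path>`. Its stroke #008000 means engrave at S198, F4498. After flipping Y the toolpath is (105.7927,115.2143) → (72.4119,134.7260) → (134.4901,78.8468) → (116.5047,18.4258).

Shape 3 is a cubic bezier drawn with `<path>`. Its stroke #008000 means engrave at S198, F4498. After flipping Y the toolpath is (88.9796,54.1719) → (81.9672,57.8281) → (83.6732,77.0347) → (84.2752,98.2571) → (73.9507,107.9607).

Shape 4 is a closed polygon drawn with `<path>`. Its stroke #008000 means engrave at S198, F4498. After flipping Y the toolpath is (135.4241,64.7463) → (144.4441,74.2822) → (84.2171,123.8207) → (140.0898,15.1890) → (135.4241,64.7463), returning to the start.

Shape 5 is a open polyline drawn with `<polyline>`. Its stroke #008000 means engrave at S198, F4498. After flipping Y the toolpath is (33.7410,63.4969) → (50.7347,21.0534) → (81.9394,74.4079).

G21
G90
G0 X32.6660 Y62.2271
M3 S198
G1 X73.5389 Y84.2904 F4498
M5
G0 X105.7927 Y115.2143
M3 S198
G1 X72.4119 Y134.7260 F4498
G1 X134.4901 Y78.8468
G1 X116.5047 Y18.4258
M5
G0 X88.9796 Y54.1719
M3 S198
G1 X81.9672 Y57.8281 F4498
G1 X83.6732 Y77.0347
G1 X84.2752 Y98.2571
G1 X73.9507 Y107.9607
M5
G0 X135.4241 Y64.7463
M3 S198
G1 X144.4441 Y74.2822 F4498
G1 X84.2171 Y123.8207
G1 X140.0898 Y15.1890
G1 X135.4241 Y64.7463
M5
G0 X33.7410 Y63.4969
M3 S198
G1 X50.7347 Y21.0534 F4498
G1 X81.9394 Y74.4079
M5
G0 X0.0000 Y0.0000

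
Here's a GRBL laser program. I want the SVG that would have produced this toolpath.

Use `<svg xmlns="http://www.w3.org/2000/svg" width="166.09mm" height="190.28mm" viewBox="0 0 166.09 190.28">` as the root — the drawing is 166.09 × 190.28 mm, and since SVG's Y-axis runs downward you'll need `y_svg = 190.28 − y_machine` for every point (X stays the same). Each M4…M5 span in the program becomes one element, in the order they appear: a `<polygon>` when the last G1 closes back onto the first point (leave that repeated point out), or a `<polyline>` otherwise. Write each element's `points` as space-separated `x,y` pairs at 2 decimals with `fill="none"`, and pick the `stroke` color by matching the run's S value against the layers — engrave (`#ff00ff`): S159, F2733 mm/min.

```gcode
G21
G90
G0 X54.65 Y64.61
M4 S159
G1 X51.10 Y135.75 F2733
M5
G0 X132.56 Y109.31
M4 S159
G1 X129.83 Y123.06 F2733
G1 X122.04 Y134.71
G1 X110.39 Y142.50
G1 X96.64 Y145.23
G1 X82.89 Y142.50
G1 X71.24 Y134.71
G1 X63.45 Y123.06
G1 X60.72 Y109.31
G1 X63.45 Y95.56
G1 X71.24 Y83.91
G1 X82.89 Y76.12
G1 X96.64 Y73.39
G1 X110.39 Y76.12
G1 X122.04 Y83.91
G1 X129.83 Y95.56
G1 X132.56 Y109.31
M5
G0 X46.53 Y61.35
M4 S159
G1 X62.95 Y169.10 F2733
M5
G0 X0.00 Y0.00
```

Machine Y-up, SVG Y-down with viewBox height 190.28, so y_svg = 190.28 − y_machine; X carries over. Every run uses S159, so all elements get stroke `#ff00ff` (engrave).

Run 1: The run is open, so emit a `<polyline>` with points (Y-flipped): 54.65,125.67 51.10,54.53.

Run 2: The run returns to its start, so emit a `<polygon>` with points (Y-flipped): 132.56,80.97 129.83,67.22 122.04,55.57 110.39,47.78 96.64,45.05 82.89,47.78 71.24,55.57 63.45,67.22 60.72,80.97 63.45,94.72 71.24,106.37 82.89,114.16 96.64,116.89 110.39,114.16 122.04,106.37 129.83,94.72.

Run 3: The run is open, so emit a `<polyline>` with points (Y-flipped): 46.53,128.93 62.95,21.18.

<svg xmlns="http://www.w3.org/2000/svg" width="166.09mm" height="190.28mm" viewBox="0 0 166.09 190.28">
  <polyline points="54.65,125.67 51.10,54.53" fill="none" stroke="#ff00ff"/>
  <polygon points="132.56,80.97 129.83,67.22 122.04,55.57 110.39,47.78 96.64,45.05 82.89,47.78 71.24,55.57 63.45,67.22 60.72,80.97 63.45,94.72 71.24,106.37 82.89,114.16 96.64,116.89 110.39,114.16 122.04,106.37 129.83,94.72" fill="none" stroke="#ff00ff"/>
  <polyline points="46.53,128.93 62.95,21.18" fill="none" stroke="#ff00ff"/>
</svg>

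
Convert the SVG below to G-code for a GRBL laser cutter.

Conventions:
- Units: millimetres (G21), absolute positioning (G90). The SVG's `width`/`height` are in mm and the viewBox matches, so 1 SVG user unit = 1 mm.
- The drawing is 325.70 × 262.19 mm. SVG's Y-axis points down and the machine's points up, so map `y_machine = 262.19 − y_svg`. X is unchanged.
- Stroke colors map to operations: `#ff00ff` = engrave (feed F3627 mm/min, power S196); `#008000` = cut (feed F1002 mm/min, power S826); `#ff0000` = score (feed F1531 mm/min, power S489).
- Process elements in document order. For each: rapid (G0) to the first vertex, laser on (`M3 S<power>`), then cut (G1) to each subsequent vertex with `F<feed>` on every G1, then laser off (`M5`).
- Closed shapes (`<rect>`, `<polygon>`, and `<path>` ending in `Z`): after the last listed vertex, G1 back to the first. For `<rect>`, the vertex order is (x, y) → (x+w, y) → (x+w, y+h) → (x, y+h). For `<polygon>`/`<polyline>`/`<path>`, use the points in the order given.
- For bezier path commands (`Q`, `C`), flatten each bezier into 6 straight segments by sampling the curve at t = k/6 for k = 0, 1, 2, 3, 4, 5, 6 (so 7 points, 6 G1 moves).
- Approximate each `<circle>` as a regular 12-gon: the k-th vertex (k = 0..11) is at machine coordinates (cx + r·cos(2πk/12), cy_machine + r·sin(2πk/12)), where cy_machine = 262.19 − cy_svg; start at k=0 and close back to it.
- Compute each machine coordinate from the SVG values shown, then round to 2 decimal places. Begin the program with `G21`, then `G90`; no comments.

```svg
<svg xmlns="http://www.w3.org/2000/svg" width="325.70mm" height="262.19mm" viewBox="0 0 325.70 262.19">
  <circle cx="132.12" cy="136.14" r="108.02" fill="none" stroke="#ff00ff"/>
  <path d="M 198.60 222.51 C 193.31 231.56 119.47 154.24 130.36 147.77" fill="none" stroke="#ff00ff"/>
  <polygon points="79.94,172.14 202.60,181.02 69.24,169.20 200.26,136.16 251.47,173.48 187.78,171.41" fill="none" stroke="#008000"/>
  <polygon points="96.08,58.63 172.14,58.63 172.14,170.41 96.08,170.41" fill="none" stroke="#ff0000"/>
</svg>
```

G21
G90
G0 X240.14 Y126.05
M3 S196
G1 X225.67 Y180.06 F3627
G1 X186.13 Y219.60 F3627
G1 X132.12 Y234.07 F3627
G1 X78.11 Y219.60 F3627
G1 X38.57 Y180.06 F3627
G1 X24.10 Y126.05 F3627
G1 X38.57 Y72.04 F3627
G1 X78.11 Y32.50 F3627
G1 X132.12 Y18.03 F3627
G1 X186.13 Y32.50 F3627
G1 X225.67 Y72.04 F3627
G1 X240.14 Y126.05 F3627
M5
G0 X198.60 Y39.68
M3 S196
G1 X190.95 Y41.62 F3627
G1 X176.14 Y53.60 F3627
G1 X158.41 Y71.23 F3627
G1 X142.04 Y90.16 F3627
G1 X131.27 Y106.01 F3627
G1 X130.36 Y114.42 F3627
M5
G0 X79.94 Y90.05
M3 S826
G1 X202.60 Y81.17 F1002
G1 X69.24 Y92.99 F1002
G1 X200.26 Y126.03 F1002
G1 X251.47 Y88.71 F1002
G1 X187.78 Y90.78 F1002
G1 X79.94 Y90.05 F1002
M5
G0 X96.08 Y203.56
M3 S489
G1 X172.14 Y203.56 F1531
G1 X172.14 Y91.78 F1531
G1 X96.08 Y91.78 F1531
G1 X96.08 Y203.56 F1531
M5

1 u = 1 mm; y_m = 262.19 − y.

[1] `<circle>` circle, #ff00ff→engrave S196 F3627: (240.14,126.05) → (225.67,180.06) → (186.13,219.60) → (132.12,234.07) → (78.11,219.60) → (38.57,180.06) → (24.10,126.05) → (38.57,72.04) → (78.11,32.50) → (132.12,18.03) → (186.13,32.50) → (225.67,72.04) → (240.14,126.05) (closed)

[2] `<path>` cubic bezier, #ff00ff→engrave S196 F3627: (198.60,39.68) → (190.95,41.62) → (176.14,53.60) → (158.41,71.23) → (142.04,90.16) → (131.27,106.01) → (130.36,114.42)

[3] `<polygon>` closed polygon, #008000→cut S826 F1002: (79.94,90.05) → (202.60,81.17) → (69.24,92.99) → (200.26,126.03) → (251.47,88.71) → (187.78,90.78) → (79.94,90.05) (closed)

[4] `<polygon>` rectangle, #ff0000→score S489 F1531: (96.08,203.56) → (172.14,203.56) → (172.14,91.78) → (96.08,91.78) → (96.08,203.56) (closed)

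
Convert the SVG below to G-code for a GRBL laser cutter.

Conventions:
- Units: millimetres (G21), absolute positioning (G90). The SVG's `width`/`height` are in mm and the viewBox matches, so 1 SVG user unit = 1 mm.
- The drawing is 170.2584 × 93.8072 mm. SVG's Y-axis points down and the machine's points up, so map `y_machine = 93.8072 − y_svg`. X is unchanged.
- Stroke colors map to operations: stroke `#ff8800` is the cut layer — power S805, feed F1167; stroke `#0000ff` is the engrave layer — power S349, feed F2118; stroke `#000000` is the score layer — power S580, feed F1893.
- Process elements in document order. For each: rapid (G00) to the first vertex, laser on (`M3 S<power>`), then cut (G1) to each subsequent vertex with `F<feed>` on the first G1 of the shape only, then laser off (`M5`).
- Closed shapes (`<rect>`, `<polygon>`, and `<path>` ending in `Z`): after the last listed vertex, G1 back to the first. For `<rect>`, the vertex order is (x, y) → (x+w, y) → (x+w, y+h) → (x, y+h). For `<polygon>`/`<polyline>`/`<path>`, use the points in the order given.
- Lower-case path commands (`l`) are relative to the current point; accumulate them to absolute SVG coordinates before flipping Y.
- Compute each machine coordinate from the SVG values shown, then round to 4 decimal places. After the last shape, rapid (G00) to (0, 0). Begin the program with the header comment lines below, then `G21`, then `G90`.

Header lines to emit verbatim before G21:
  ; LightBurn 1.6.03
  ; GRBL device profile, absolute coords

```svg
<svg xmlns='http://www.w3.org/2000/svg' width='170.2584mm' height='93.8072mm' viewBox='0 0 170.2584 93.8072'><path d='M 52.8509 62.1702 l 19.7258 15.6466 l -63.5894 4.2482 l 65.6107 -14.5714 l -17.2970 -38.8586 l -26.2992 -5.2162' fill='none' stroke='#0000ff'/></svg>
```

; LightBurn 1.6.03
; GRBL device profile, absolute coords
G21
G90
G00 X52.8509 Y31.6370
M3 S349
G1 X72.5767 Y15.9904 F2118
G1 X8.9873 Y11.7422
G1 X74.5980 Y26.3136
G1 X57.3010 Y65.1722
G1 X31.0018 Y70.3884
M5
G00 X0.0000 Y0.0000

viewBox `0 0 170.2584 93.8072` with mm width/height → 1 unit = 1 mm. Flip: y_m = 93.8072 − y_svg.

**Shape 1** — `<path>` open polyline, stroke `#0000ff` → engrave (S349, F2118). Machine vertices: (52.8509,31.6370) → (72.5767,15.9904) → (8.9873,11.7422) → (74.5980,26.3136) → (57.3010,65.1722) → (31.0018,70.3884). Open path.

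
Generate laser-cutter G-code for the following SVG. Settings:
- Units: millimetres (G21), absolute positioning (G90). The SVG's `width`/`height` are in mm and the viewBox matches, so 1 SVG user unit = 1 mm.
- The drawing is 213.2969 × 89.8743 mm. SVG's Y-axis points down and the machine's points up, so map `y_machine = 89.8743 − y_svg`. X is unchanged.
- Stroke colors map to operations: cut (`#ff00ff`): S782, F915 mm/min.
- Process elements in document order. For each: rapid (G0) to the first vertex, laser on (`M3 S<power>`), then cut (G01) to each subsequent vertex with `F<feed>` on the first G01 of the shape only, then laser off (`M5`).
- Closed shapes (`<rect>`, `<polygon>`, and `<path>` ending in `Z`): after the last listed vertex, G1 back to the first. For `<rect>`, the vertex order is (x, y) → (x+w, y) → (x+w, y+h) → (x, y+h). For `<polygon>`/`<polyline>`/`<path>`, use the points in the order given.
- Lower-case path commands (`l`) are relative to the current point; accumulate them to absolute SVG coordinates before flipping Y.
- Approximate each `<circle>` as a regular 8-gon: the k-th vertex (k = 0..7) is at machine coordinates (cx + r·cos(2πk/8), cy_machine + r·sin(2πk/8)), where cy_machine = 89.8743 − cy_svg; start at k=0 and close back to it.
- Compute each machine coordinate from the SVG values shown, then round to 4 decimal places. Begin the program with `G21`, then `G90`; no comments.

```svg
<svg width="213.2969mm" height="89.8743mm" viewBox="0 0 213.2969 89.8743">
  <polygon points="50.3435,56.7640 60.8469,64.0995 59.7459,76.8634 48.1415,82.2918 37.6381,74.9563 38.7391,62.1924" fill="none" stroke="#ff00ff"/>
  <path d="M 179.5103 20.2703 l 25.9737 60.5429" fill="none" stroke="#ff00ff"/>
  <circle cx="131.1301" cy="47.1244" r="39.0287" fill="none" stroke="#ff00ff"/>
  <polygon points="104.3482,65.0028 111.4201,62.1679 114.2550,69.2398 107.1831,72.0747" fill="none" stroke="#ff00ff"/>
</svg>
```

G21
G90
G0 X50.3435 Y33.1103
M3 S782
G01 X60.8469 Y25.7748 F915
G01 X59.7459 Y13.0109
G01 X48.1415 Y7.5825
G01 X37.6381 Y14.9180
G01 X38.7391 Y27.6819
G01 X50.3435 Y33.1103
M5
G0 X179.5103 Y69.6040
M3 S782
G01 X205.4840 Y9.0611 F915
M5
G0 X170.1588 Y42.7499
M3 S782
G01 X158.7276 Y70.3474 F915
G01 X131.1301 Y81.7786
G01 X103.5326 Y70.3474
G01 X92.1014 Y42.7499
G01 X103.5326 Y15.1524
G01 X131.1301 Y3.7212
G01 X158.7276 Y15.1524
G01 X170.1588 Y42.7499
M5
G0 X104.3482 Y24.8715
M3 S782
G01 X111.4201 Y27.7064 F915
G01 X114.2550 Y20.6345
G01 X107.1831 Y17.7996
G01 X104.3482 Y24.8715
M5

1 u = 1 mm; y_m = 89.8743 − y.

[1] `<polygon>` regular polygon, #ff00ff→cut S782 F915: (50.3435,33.1103) → (60.8469,25.7748) → (59.7459,13.0109) → (48.1415,7.5825) → (37.6381,14.9180) → (38.7391,27.6819) → (50.3435,33.1103) (closed)

[2] `<path>` line segment, #ff00ff→cut S782 F915: (179.5103,69.6040) → (205.4840,9.0611)

[3] `<circle>` circle, #ff00ff→cut S782 F915: (170.1588,42.7499) → (158.7276,70.3474) → (131.1301,81.7786) → (103.5326,70.3474) → (92.1014,42.7499) → (103.5326,15.1524) → (131.1301,3.7212) → (158.7276,15.1524) → (170.1588,42.7499) (closed)

[4] `<polygon>` regular polygon, #ff00ff→cut S782 F915: (104.3482,24.8715) → (111.4201,27.7064) → (114.2550,20.6345) → (107.1831,17.7996) → (104.3482,24.8715) (closed)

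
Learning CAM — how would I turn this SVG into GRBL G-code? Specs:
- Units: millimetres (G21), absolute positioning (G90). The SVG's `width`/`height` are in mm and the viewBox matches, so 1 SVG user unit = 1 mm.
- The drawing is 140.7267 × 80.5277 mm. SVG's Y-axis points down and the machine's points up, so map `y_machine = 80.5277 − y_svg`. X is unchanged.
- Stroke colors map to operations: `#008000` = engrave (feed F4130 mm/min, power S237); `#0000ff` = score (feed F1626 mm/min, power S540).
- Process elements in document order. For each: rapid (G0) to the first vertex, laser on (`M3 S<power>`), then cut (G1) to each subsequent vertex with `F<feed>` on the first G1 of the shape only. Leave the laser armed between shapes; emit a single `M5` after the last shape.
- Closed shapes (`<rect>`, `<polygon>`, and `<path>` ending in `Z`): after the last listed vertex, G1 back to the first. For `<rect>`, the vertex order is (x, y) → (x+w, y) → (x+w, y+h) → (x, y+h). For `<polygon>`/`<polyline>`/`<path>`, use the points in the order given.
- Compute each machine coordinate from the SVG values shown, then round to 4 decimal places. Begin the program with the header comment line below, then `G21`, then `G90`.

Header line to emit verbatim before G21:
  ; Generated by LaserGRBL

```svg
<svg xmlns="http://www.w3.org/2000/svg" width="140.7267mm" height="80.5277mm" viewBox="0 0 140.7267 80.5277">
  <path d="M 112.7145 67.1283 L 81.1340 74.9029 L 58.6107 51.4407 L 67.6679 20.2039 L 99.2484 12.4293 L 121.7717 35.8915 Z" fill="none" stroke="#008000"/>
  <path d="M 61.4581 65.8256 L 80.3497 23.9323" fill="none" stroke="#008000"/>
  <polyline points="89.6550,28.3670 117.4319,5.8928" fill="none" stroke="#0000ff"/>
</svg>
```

; Generated by LaserGRBL
G21
G90
G0 X112.7145 Y13.3994
M3 S237
G1 X81.1340 Y5.6248 F4130
G1 X58.6107 Y29.0870
G1 X67.6679 Y60.3238
G1 X99.2484 Y68.0984
G1 X121.7717 Y44.6362
G1 X112.7145 Y13.3994
G0 X61.4581 Y14.7021
M3 S237
G1 X80.3497 Y56.5954 F4130
G0 X89.6550 Y52.1607
M3 S540
G1 X117.4319 Y74.6349 F1626
M5

Since the viewBox matches the mm dimensions, user units are millimetres directly. The only transform is the Y-flip y_m = 80.5277 − y_svg.

Shape 1 is a regular polygon drawn with `<path>`. Its stroke #008000 means engrave at S237, F4130. After flipping Y the toolpath is (112.7145,13.3994) → (81.1340,5.6248) → (58.6107,29.0870) → (67.6679,60.3238) → (99.2484,68.0984) → (121.7717,44.6362) → (112.7145,13.3994), returning to the start.

Shape 2 is a line segment drawn with `<path>`. Its stroke #008000 means engrave at S237, F4130. After flipping Y the toolpath is (61.4581,14.7021) → (80.3497,56.5954).

Shape 3 is a line segment drawn with `<polyline>`. Its stroke #0000ff means score at S540, F1626. After flipping Y the toolpath is (89.6550,52.1607) → (117.4319,74.6349).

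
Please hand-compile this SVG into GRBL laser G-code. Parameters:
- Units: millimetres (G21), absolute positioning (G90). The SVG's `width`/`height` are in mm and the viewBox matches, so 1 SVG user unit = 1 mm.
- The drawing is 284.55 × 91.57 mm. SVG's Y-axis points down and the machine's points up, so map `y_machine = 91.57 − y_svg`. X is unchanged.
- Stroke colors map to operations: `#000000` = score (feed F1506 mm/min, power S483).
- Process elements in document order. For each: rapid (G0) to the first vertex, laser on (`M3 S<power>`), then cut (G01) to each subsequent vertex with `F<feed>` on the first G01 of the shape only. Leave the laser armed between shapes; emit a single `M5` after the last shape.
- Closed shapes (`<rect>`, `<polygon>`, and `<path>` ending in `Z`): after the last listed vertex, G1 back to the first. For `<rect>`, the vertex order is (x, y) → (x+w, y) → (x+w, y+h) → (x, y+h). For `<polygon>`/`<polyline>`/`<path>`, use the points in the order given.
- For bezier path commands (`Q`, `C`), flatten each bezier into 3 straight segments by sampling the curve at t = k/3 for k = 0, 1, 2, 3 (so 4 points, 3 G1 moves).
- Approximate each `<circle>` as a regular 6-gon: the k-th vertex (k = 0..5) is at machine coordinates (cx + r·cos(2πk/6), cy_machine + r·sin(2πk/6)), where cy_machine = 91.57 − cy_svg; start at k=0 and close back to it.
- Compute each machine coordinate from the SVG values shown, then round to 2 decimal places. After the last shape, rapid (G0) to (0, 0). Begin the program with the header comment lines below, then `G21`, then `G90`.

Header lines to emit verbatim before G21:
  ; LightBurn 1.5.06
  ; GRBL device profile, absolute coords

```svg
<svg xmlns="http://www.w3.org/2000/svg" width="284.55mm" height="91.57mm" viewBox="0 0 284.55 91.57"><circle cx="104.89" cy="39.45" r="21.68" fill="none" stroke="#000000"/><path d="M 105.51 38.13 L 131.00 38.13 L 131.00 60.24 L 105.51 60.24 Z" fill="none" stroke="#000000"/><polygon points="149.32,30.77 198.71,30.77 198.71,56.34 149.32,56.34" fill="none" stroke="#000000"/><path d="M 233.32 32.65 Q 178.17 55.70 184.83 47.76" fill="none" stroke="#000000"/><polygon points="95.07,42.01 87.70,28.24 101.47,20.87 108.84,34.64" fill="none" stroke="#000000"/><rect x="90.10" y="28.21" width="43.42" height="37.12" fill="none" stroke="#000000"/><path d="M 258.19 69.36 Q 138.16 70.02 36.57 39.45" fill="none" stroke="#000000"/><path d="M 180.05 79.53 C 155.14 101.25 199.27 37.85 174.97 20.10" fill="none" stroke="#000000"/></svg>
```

Since the viewBox matches the mm dimensions, user units are millimetres directly. The only transform is the Y-flip y_m = 91.57 − y_svg.

Shape 1 is a circle drawn with `<circle>`. Its stroke #000000 means score at S483, F1506. After flipping Y the toolpath is (126.57,52.12) → (115.73,70.90) → (94.05,70.90) → (83.21,52.12) → (94.05,33.34) → (115.73,33.34) → (126.57,52.12), returning to the start.

Shape 2 is a rectangle drawn with `<path>`. Its stroke #000000 means score at S483, F1506. After flipping Y the toolpath is (105.51,53.44) → (131.00,53.44) → (131.00,31.33) → (105.51,31.33) → (105.51,53.44), returning to the start.

Shape 3 is a rectangle drawn with `<polygon>`. Its stroke #000000 means score at S483, F1506. After flipping Y the toolpath is (149.32,60.80) → (198.71,60.80) → (198.71,35.23) → (149.32,35.23) → (149.32,60.80), returning to the start.

Shape 4 is a quadratic bezier drawn with `<path>`. Its stroke #000000 means score at S483, F1506. After flipping Y the toolpath is (233.32,58.92) → (203.42,47.00) → (187.26,41.96) → (184.83,43.81).

Shape 5 is a regular polygon drawn with `<polygon>`. Its stroke #000000 means score at S483, F1506. After flipping Y the toolpath is (95.07,49.56) → (87.70,63.33) → (101.47,70.70) → (108.84,56.93) → (95.07,49.56), returning to the start.

Shape 6 is a rectangle drawn with `<rect>`. Its stroke #000000 means score at S483, F1506. After flipping Y the toolpath is (90.10,63.36) → (133.52,63.36) → (133.52,26.24) → (90.10,26.24) → (90.10,63.36), returning to the start.

Shape 7 is a quadratic bezier drawn with `<path>`. Its stroke #000000 means score at S483, F1506. After flipping Y the toolpath is (258.19,22.21) → (180.22,25.24) → (106.35,35.21) → (36.57,52.12).

Shape 8 is a cubic bezier drawn with `<path>`. Its stroke #000000 means score at S483, F1506. After flipping Y the toolpath is (180.05,12.04) → (173.06,13.85) → (181.55,43.35) → (174.97,71.47).

; LightBurn 1.5.06
; GRBL device profile, absolute coords
G21
G90
G0 X126.57 Y52.12
M3 S483
G01 X115.73 Y70.90 F1506
G01 X94.05 Y70.90
G01 X83.21 Y52.12
G01 X94.05 Y33.34
G01 X115.73 Y33.34
G01 X126.57 Y52.12
G0 X105.51 Y53.44
M3 S483
G01 X131.00 Y53.44 F1506
G01 X131.00 Y31.33
G01 X105.51 Y31.33
G01 X105.51 Y53.44
G0 X149.32 Y60.80
M3 S483
G01 X198.71 Y60.80 F1506
G01 X198.71 Y35.23
G01 X149.32 Y35.23
G01 X149.32 Y60.80
G0 X233.32 Y58.92
M3 S483
G01 X203.42 Y47.00 F1506
G01 X187.26 Y41.96
G01 X184.83 Y43.81
G0 X95.07 Y49.56
M3 S483
G01 X87.70 Y63.33 F1506
G01 X101.47 Y70.70
G01 X108.84 Y56.93
G01 X95.07 Y49.56
G0 X90.10 Y63.36
M3 S483
G01 X133.52 Y63.36 F1506
G01 X133.52 Y26.24
G01 X90.10 Y26.24
G01 X90.10 Y63.36
G0 X258.19 Y22.21
M3 S483
G01 X180.22 Y25.24 F1506
G01 X106.35 Y35.21
G01 X36.57 Y52.12
G0 X180.05 Y12.04
M3 S483
G01 X173.06 Y13.85 F1506
G01 X181.55 Y43.35
G01 X174.97 Y71.47
M5
G0 X0.00 Y0.00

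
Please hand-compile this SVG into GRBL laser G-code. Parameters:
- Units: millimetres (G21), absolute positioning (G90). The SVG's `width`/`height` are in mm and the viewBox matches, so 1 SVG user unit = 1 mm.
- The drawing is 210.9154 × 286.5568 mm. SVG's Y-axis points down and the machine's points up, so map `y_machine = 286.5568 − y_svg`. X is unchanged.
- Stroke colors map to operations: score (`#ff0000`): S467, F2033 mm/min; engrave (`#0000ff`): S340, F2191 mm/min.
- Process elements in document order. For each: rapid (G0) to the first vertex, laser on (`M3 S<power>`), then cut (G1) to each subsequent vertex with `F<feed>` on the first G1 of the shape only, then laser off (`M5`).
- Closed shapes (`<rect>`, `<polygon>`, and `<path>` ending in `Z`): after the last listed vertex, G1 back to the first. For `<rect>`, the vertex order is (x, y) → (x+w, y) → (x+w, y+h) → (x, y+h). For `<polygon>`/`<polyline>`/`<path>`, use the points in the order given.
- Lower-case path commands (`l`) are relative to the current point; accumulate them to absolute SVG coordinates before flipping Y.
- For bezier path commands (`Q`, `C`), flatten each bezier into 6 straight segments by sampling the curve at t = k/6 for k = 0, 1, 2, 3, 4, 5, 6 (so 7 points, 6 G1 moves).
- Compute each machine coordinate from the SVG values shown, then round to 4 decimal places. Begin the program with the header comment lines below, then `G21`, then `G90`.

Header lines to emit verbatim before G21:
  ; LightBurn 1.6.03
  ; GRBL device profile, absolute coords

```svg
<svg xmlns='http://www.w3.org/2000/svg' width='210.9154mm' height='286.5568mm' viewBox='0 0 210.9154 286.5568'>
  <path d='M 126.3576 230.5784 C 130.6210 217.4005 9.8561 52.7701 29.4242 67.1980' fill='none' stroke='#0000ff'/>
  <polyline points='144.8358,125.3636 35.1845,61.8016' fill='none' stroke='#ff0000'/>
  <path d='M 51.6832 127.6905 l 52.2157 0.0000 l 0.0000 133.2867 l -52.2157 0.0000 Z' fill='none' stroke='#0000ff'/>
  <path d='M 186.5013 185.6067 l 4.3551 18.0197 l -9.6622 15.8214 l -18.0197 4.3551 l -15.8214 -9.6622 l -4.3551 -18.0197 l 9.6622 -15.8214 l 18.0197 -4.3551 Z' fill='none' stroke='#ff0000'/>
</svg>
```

viewBox `0 0 210.9154 286.5568` with mm width/height → 1 unit = 1 mm. Flip: y_m = 286.5568 − y_svg.

**Shape 1** — `<path>` cubic bezier, stroke `#0000ff` → engrave (S340, F2191). Control points (SVG): P0=(126.3576,230.5784), P1=(130.6210,217.4005), P2=(9.8561,52.7701), P3=(29.4242,67.1980); sampled at t=k/6. Machine vertices: (126.3576,55.9784) → (119.2988,73.6582) → (98.7731,107.3993) → (72.1516,148.0208) → (46.8056,186.3417) → (30.1060,213.1814) → (29.4242,219.3588). Open path.

**Shape 2** — `<polyline>` line segment, stroke `#ff0000` → score (S467, F2033). Machine vertices: (144.8358,161.1932) → (35.1845,224.7552). Open path.

**Shape 3** — `<path>` rectangle, stroke `#0000ff` → engrave (S340, F2191). Machine vertices: (51.6832,158.8663) → (103.8989,158.8663) → (103.8989,25.5796) → (51.6832,25.5796) → (51.6832,158.8663). Closed: final G1 returns to the first vertex.

**Shape 4** — `<path>` regular polygon, stroke `#ff0000` → score (S467, F2033). Machine vertices: (186.5013,100.9501) → (190.8564,82.9304) → (181.1942,67.1090) → (163.1745,62.7539) → (147.3531,72.4161) → (142.9980,90.4358) → (152.6602,106.2572) → (170.6799,110.6123) → (186.5013,100.9501). Closed: final G1 returns to the first vertex.

; LightBurn 1.6.03
; GRBL device profile, absolute coords
G21
G90
G0 X126.3576 Y55.9784
M3 S340
G1 X119.2988 Y73.6582 F2191
G1 X98.7731 Y107.3993
G1 X72.1516 Y148.0208
G1 X46.8056 Y186.3417
G1 X30.1060 Y213.1814
G1 X29.4242 Y219.3588
M5
G0 X144.8358 Y161.1932
M3 S467
G1 X35.1845 Y224.7552 F2033
M5
G0 X51.6832 Y158.8663
M3 S340
G1 X103.8989 Y158.8663 F2191
G1 X103.8989 Y25.5796
G1 X51.6832 Y25.5796
G1 X51.6832 Y158.8663
M5
G0 X186.5013 Y100.9501
M3 S467
G1 X190.8564 Y82.9304 F2033
G1 X181.1942 Y67.1090
G1 X163.1745 Y62.7539
G1 X147.3531 Y72.4161
G1 X142.9980 Y90.4358
G1 X152.6602 Y106.2572
G1 X170.6799 Y110.6123
G1 X186.5013 Y100.9501
M5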